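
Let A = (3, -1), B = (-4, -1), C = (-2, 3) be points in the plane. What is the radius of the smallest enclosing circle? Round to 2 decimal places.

3.58

Side lengths²: AB² = 49, AC² = 41, BC² = 20.
Since AB² = 49 < 41 + 20 = 61, the triangle is acute, so the smallest enclosing circle is the circumcircle.
Circumcentre = (-0.5, -0.25), r² = 12.8125.
r = √(12.8125) ≈ 3.58.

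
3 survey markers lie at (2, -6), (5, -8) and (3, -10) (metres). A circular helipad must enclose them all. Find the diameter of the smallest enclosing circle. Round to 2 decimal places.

Call the three points A, B, C in the order given.
Side lengths²: AB² = 13, AC² = 17, BC² = 8.
Since AC² = 17 < 13 + 8 = 21, the triangle is acute, so the smallest enclosing circle is the circumcircle.
Circumcentre = (2.9, -7.9), r² = 4.42.
Diameter = 2r = 2√(4.42) ≈ 4.20.

4.20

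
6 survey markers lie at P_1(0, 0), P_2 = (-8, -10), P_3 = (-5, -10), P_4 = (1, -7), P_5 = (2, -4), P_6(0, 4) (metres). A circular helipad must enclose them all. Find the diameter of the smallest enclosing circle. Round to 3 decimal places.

The farthest pair is P_2–P_6 with squared distance 260. The circle on this segment as diameter has centre (-4, -3) and r² = 260/4 = 65.
Check P_1: distance² to centre = 25 ≤ 65, so it lies inside.
All remaining points lie in this disk, and no smaller disk contains both endpoints, so this is the minimum enclosing circle.
Diameter = 2r = 2√65 ≈ 16.125.

16.125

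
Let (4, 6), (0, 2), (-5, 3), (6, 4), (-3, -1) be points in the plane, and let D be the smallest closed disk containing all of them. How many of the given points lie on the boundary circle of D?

The minimum enclosing circle is determined by three boundary points: (-5, 3), (6, 4), (-3, -1).
Their circumcentre is (12/23, 75/23) with r² = 16165/529.
The farthest remaining point (4, 6) is at distance² 10369/529 ≤ 16165/529.
The points at distance exactly r from the centre are (-5, 3), (6, 4), (-3, -1) — 3 points.

3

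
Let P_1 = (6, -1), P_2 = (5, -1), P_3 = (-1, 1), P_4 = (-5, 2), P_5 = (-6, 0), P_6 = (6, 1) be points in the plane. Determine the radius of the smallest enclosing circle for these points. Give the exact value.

A smallest enclosing disk is always determined by at most three of the input points on its boundary.
The minimum enclosing circle is determined by three boundary points: P_1, P_5, P_6.
Their circumcentre is (1/24, 0) with r² = 21025/576.
The farthest remaining point P_4 is at distance² 16945/576 ≤ 21025/576.
r = √(21025/576) = 145/24.

145/24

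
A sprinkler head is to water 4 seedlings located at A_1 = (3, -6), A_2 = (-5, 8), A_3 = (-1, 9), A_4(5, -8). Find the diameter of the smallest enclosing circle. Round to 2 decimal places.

18.87

A smallest enclosing disk is always determined by at most three of the input points on its boundary.
The farthest pair is A_2–A_4 with squared distance 356. The circle on this segment as diameter has centre (0, 0) and r² = 356/4 = 89.
Check A_1: distance² to centre = 45 ≤ 89, so it lies inside.
All remaining points lie in this disk, and no smaller disk contains both endpoints, so this is the minimum enclosing circle.
Diameter = 2r = 2√89 ≈ 18.87.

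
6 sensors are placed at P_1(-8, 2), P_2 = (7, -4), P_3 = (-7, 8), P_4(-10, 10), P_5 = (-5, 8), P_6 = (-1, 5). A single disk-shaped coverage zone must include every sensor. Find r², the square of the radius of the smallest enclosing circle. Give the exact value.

A smallest enclosing disk is always determined by at most three of the input points on its boundary.
The farthest pair is P_2–P_4 with squared distance 485. The circle on this segment as diameter has centre (-1.5, 3) and r² = 485/4 = 121.25.
Check P_1: distance² to centre = 43.25 ≤ 121.25, so it lies inside.
All remaining points lie in this disk, and no smaller disk contains both endpoints, so this is the minimum enclosing circle.

121.25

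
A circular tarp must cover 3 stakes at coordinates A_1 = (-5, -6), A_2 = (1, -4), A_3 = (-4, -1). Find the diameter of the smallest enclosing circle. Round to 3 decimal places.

Side lengths²: A_1A_2² = 40, A_1A_3² = 26, A_2A_3² = 34.
Since A_1A_2² = 40 < 34 + 26 = 60, the triangle is acute, so the smallest enclosing circle is the circumcircle.
Circumcentre = (-33/14, -55/14), r² = 1105/98.
Diameter = 2r = 2√(1105/98) ≈ 6.716.

6.716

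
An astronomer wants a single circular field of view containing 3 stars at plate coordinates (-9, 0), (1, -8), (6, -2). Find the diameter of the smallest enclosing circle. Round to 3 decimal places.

15.133

Call the three points A, B, C in the order given.
Side lengths²: AB² = 164, AC² = 229, BC² = 61.
Since AC² = 229 ≥ 164 + 61 = 225, the angle opposite AC is not acute, so the smallest enclosing circle has AC as diameter.
Centre = midpoint of AC = (-1.5, -1), r² = 229/4 = 57.25.
Diameter = 2r = 2√(57.25) ≈ 15.133.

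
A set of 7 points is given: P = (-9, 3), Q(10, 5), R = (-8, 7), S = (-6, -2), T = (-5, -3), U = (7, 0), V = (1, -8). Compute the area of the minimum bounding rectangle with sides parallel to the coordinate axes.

285

x ranges over [-9, 10], width 19.
y ranges over [-8, 7], height 15.
Area = 19 × 15 = 285.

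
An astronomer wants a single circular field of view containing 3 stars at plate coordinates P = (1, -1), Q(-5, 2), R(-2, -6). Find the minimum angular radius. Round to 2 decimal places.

4.28

Side lengths²: PQ² = 45, PR² = 34, QR² = 73.
Since QR² = 73 < 45 + 34 = 79, the triangle is acute, so the smallest enclosing circle is the circumcircle.
Circumcentre = (-83/26, -49/26), r² = 6205/338.
r = √(6205/338) ≈ 4.28.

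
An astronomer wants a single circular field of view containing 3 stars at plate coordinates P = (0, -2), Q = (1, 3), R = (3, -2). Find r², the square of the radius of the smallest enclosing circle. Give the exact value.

7.54

Side lengths²: PQ² = 26, PR² = 9, QR² = 29.
Since QR² = 29 < 26 + 9 = 35, the triangle is acute, so the smallest enclosing circle is the circumcircle.
Circumcentre = (1.5, 0.3), r² = 7.54.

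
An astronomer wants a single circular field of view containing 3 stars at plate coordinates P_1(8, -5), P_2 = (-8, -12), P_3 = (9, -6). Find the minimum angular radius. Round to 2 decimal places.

9.01

Side lengths²: P_1P_2² = 305, P_1P_3² = 2, P_2P_3² = 325.
Since P_2P_3² = 325 ≥ 305 + 2 = 307, the angle opposite P_2P_3 is not acute, so the smallest enclosing circle has P_2P_3 as diameter.
Centre = midpoint of P_2P_3 = (0.5, -9), r² = 325/4 = 81.25.
r = √(81.25) ≈ 9.01.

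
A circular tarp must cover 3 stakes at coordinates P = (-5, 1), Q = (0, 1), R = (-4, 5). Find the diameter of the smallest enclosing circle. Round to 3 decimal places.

Side lengths²: PQ² = 25, PR² = 17, QR² = 32.
Since QR² = 32 < 25 + 17 = 42, the triangle is acute, so the smallest enclosing circle is the circumcircle.
Circumcentre = (-2.5, 2.5), r² = 8.5.
Diameter = 2r = 2√(8.5) ≈ 5.831.

5.831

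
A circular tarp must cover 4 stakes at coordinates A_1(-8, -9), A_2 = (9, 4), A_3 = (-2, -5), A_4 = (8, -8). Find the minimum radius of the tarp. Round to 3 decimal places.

10.700

The minimum enclosing circle of a finite set is fixed by two of the points (as a diameter) or three (as a circumcircle).
The farthest pair is A_1–A_2 with squared distance 458. The circle on this segment as diameter has centre (0.5, -2.5) and r² = 458/4 = 114.5.
Check A_3: distance² to centre = 12.5 ≤ 114.5, so it lies inside.
All remaining points lie in this disk, and no smaller disk contains both endpoints, so this is the minimum enclosing circle.
r = √(114.5) ≈ 10.700.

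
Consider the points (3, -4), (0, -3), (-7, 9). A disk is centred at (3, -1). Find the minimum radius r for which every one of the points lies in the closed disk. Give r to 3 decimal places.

14.142

The required radius is the distance from (3, -1) to the farthest point.
Squared distances: 9, 13, 200.
Maximum is 200, attained at (-7, 9).
r = √200 ≈ 14.142.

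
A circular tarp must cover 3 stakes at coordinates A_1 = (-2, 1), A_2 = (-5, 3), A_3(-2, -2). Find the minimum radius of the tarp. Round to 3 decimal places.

Side lengths²: A_1A_2² = 13, A_1A_3² = 9, A_2A_3² = 34.
Since A_2A_3² = 34 ≥ 13 + 9 = 22, the angle opposite A_2A_3 is not acute, so the smallest enclosing circle has A_2A_3 as diameter.
Centre = midpoint of A_2A_3 = (-3.5, 0.5), r² = 34/4 = 8.5.
r = √(8.5) ≈ 2.915.

2.915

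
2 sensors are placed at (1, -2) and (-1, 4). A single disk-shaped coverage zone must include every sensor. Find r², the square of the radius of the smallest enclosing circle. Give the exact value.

The smallest circle enclosing two points has them as diameter endpoints.
Centre = midpoint = (0, 1); r² = |(1, -2)−(-1, 4)|²/4 = 40/4 = 10.

10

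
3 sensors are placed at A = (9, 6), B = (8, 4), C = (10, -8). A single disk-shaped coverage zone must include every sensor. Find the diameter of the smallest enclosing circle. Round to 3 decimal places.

14.036

Side lengths²: AB² = 5, AC² = 197, BC² = 148.
Since AC² = 197 ≥ 148 + 5 = 153, the angle opposite AC is not acute, so the smallest enclosing circle has AC as diameter.
Centre = midpoint of AC = (9.5, -1), r² = 197/4 = 49.25.
Diameter = 2r = 2√(49.25) ≈ 14.036.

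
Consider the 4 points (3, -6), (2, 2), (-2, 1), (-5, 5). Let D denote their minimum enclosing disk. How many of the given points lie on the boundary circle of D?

2

By Welzl's lemma the MEC is supported by two points (diametrically opposite) or three points (on a circumcircle).
The farthest pair is (3, -6)–(-5, 5) with squared distance 185. The circle on this segment as diameter has centre (-1, -0.5) and r² = 185/4 = 46.25.
Check (2, 2): distance² to centre = 15.25 ≤ 46.25, so it lies inside.
All remaining points lie in this disk, and no smaller disk contains both endpoints, so this is the minimum enclosing circle.
The points at distance exactly r from the centre are (3, -6), (-5, 5) — 2 points.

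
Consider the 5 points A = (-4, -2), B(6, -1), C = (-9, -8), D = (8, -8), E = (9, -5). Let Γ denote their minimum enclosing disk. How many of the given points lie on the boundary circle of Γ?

2

The farthest pair is C–E with squared distance 333. The circle on this segment as diameter has centre (0, -6.5) and r² = 333/4 = 83.25.
Check A: distance² to centre = 36.25 ≤ 83.25, so it lies inside.
All remaining points lie in this disk, and no smaller disk contains both endpoints, so this is the minimum enclosing circle.
The points at distance exactly r from the centre are C, E — 2 points.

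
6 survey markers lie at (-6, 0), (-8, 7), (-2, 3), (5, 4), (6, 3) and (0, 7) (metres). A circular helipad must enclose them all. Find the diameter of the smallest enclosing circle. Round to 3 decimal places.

14.560

The minimum enclosing circle of a finite set is fixed by two of the points (as a diameter) or three (as a circumcircle).
The farthest pair is (-8, 7)–(6, 3) with squared distance 212. The circle on this segment as diameter has centre (-1, 5) and r² = 212/4 = 53.
Check (-6, 0): distance² to centre = 50 ≤ 53, so it lies inside.
All remaining points lie in this disk, and no smaller disk contains both endpoints, so this is the minimum enclosing circle.
Diameter = 2r = 2√53 ≈ 14.560.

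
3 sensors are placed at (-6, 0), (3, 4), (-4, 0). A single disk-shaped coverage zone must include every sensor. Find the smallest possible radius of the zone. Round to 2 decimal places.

Call the three points A, B, C in the order given.
Side lengths²: AB² = 97, AC² = 4, BC² = 65.
Since AB² = 97 ≥ 65 + 4 = 69, the angle opposite AB is not acute, so the smallest enclosing circle has AB as diameter.
Centre = midpoint of AB = (-1.5, 2), r² = 97/4 = 24.25.
r = √(24.25) ≈ 4.92.

4.92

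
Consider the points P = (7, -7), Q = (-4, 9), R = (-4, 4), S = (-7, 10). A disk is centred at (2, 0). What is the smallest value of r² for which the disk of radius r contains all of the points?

181

The required radius is the distance from (2, 0) to the farthest point.
Squared distances: 74, 117, 52, 181.
Maximum is 181, attained at S.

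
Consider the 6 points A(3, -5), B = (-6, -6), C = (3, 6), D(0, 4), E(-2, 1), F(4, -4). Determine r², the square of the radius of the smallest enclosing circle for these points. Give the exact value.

A smallest enclosing disk is always determined by at most three of the input points on its boundary.
The farthest pair is B–C with squared distance 225. The circle on this segment as diameter has centre (-1.5, 0) and r² = 225/4 = 56.25.
Check A: distance² to centre = 45.25 ≤ 56.25, so it lies inside.
All remaining points lie in this disk, and no smaller disk contains both endpoints, so this is the minimum enclosing circle.

56.25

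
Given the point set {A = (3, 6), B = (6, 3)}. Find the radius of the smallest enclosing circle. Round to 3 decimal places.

2.121

The smallest circle enclosing two points has them as diameter endpoints.
Centre = midpoint = (4.5, 4.5); r² = |AB|²/4 = 18/4 = 4.5.
r = √(4.5) ≈ 2.121.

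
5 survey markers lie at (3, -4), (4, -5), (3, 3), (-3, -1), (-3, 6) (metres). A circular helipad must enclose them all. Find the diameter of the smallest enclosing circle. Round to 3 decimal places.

13.038

By Welzl's lemma the MEC is supported by two points (diametrically opposite) or three points (on a circumcircle).
The farthest pair is (4, -5)–(-3, 6) with squared distance 170. The circle on this segment as diameter has centre (0.5, 0.5) and r² = 170/4 = 42.5.
Check (3, -4): distance² to centre = 26.5 ≤ 42.5, so it lies inside.
All remaining points lie in this disk, and no smaller disk contains both endpoints, so this is the minimum enclosing circle.
Diameter = 2r = 2√(42.5) ≈ 13.038.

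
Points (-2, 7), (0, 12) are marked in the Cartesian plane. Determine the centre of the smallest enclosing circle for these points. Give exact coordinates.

(-1, 9.5)

The smallest circle enclosing two points has them as diameter endpoints.
Centre = midpoint = (-1, 9.5); r² = |(-2, 7)−(0, 12)|²/4 = 29/4 = 7.25.
Centre = (-1, 9.5).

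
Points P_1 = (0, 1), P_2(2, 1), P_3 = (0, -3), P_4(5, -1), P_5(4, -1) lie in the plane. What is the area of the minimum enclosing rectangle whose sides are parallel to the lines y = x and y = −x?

24.5

In coordinates u = x + y, v = x − y the rectangle is axis-aligned; the map (x,y)→(u,v) scales areas by 2.
u-values: 1, 3, -3, 4, 3; range = 4 − (-3) = 7.
v-values: -1, 1, 3, 6, 5; range = 6 − (-1) = 7.
Area = (7 × 7) / 2 = 24.5.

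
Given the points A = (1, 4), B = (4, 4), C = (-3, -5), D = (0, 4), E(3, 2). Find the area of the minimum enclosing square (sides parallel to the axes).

81

The bounding box has width 7 and height 9.
An axis-aligned square enclosing the set must have side ≥ max(width, height).
So the minimum side is max(7, 9) = 9.
Area = 9² = 81.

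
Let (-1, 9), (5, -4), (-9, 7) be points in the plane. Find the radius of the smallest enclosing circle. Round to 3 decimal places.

Call the three points A, B, C in the order given.
Side lengths²: AB² = 205, AC² = 68, BC² = 317.
Since BC² = 317 ≥ 205 + 68 = 273, the angle opposite BC is not acute, so the smallest enclosing circle has BC as diameter.
Centre = midpoint of BC = (-2, 1.5), r² = 317/4 = 79.25.
r = √(79.25) ≈ 8.902.

8.902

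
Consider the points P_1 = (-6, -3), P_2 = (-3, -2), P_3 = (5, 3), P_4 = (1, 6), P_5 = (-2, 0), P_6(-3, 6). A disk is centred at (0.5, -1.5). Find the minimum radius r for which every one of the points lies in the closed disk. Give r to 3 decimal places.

The required radius is the distance from (0.5, -1.5) to the farthest point.
Squared distances: 44.5, 12.5, 40.5, 56.5, 8.5, 68.5.
Maximum is 68.5, attained at P_6.
r = √(68.5) ≈ 8.276.

8.276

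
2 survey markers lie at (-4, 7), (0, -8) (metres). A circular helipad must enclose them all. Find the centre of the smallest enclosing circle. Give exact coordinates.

The smallest circle enclosing two points has them as diameter endpoints.
Centre = midpoint = (-2, -0.5); r² = |(-4, 7)−(0, -8)|²/4 = 241/4 = 60.25.
Centre = (-2, -0.5).

(-2, -0.5)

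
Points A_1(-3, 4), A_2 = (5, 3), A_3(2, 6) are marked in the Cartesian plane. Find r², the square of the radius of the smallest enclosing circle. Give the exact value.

16.25

Side lengths²: A_1A_2² = 65, A_1A_3² = 29, A_2A_3² = 18.
Since A_1A_2² = 65 ≥ 29 + 18 = 47, the angle opposite A_1A_2 is not acute, so the smallest enclosing circle has A_1A_2 as diameter.
Centre = midpoint of A_1A_2 = (1, 3.5), r² = 65/4 = 16.25.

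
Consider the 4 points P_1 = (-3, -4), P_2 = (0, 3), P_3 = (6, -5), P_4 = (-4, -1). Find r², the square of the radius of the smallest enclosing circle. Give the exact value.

1450/49

By Welzl's lemma the MEC is supported by two points (diametrically opposite) or three points (on a circumcircle).
The minimum enclosing circle is determined by three boundary points: P_2, P_3, P_4.
Their circumcentre is (9/7, -16/7) with r² = 1450/49.
The farthest remaining point P_1 is at distance² 1044/49 ≤ 1450/49.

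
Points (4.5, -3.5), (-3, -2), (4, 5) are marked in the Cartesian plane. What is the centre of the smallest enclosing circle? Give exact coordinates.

(17/12, 7/12)

Call the three points A, B, C in the order given.
Side lengths²: AB² = 58.5, AC² = 72.5, BC² = 98.
Since BC² = 98 < 72.5 + 58.5 = 131, the triangle is acute, so the smallest enclosing circle is the circumcircle.
Circumcentre = (17/12, 7/12), r² = 1885/72.
Centre = (17/12, 7/12).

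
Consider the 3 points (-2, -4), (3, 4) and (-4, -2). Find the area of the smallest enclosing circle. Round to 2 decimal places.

70.31

Call the three points A, B, C in the order given.
Side lengths²: AB² = 89, AC² = 8, BC² = 85.
Since AB² = 89 < 85 + 8 = 93, the triangle is acute, so the smallest enclosing circle is the circumcircle.
Circumcentre = (5/26, 5/26), r² = 7565/338.
Area = π·r² = π·7565/338 ≈ 70.31.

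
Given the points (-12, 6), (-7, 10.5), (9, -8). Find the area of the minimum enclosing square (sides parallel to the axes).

The bounding box has width 21 and height 18.5.
An axis-aligned square enclosing the set must have side ≥ max(width, height).
So the minimum side is max(21, 18.5) = 21.
Area = 21² = 441.

441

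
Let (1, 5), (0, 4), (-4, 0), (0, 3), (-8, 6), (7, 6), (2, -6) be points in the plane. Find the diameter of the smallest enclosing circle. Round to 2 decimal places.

A smallest enclosing disk is always determined by at most three of the input points on its boundary.
The minimum enclosing circle is determined by three boundary points: (-8, 6), (7, 6), (2, -6).
Their circumcentre is (-0.5, 25/12) with r² = 10309/144.
The farthest remaining point (-4, 0) is at distance² 2389/144 ≤ 10309/144.
Diameter = 2r = 2√(10309/144) ≈ 16.92.

16.92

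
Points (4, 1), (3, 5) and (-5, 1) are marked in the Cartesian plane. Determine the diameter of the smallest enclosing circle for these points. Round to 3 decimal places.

Call the three points A, B, C in the order given.
Side lengths²: AB² = 17, AC² = 81, BC² = 80.
Since AC² = 81 < 80 + 17 = 97, the triangle is acute, so the smallest enclosing circle is the circumcircle.
Circumcentre = (-0.5, 2), r² = 21.25.
Diameter = 2r = 2√(21.25) ≈ 9.220.

9.220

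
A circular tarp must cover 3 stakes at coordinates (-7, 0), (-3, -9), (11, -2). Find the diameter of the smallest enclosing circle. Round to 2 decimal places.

Call the three points A, B, C in the order given.
Side lengths²: AB² = 97, AC² = 328, BC² = 245.
Since AC² = 328 < 245 + 97 = 342, the triangle is acute, so the smallest enclosing circle is the circumcircle.
Circumcentre = (43/22, -31/22), r² = 19885/242.
Diameter = 2r = 2√(19885/242) ≈ 18.13.

18.13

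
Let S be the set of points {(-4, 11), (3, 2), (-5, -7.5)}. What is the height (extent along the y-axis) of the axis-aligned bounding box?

18.5

max y = 11, min y = -7.5, so height = 18.5.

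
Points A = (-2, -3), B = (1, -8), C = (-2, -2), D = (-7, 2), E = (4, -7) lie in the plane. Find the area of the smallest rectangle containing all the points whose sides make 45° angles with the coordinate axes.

In coordinates u = x + y, v = x − y the rectangle is axis-aligned; the map (x,y)→(u,v) scales areas by 2.
u-values: -5, -7, -4, -5, -3; range = -3 − (-7) = 4.
v-values: 1, 9, 0, -9, 11; range = 11 − (-9) = 20.
Area = (4 × 20) / 2 = 40.

40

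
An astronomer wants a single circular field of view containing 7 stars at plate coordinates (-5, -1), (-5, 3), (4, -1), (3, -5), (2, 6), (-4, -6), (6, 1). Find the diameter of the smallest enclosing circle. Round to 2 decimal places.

13.44

By Welzl's lemma the MEC is supported by two points (diametrically opposite) or three points (on a circumcircle).
The minimum enclosing circle is determined by three boundary points: (2, 6), (-4, -6), (6, 1).
Their circumcentre is (-8/13, -5/26) with r² = 30545/676.
The farthest remaining point (3, -5) is at distance² 24461/676 ≤ 30545/676.
Diameter = 2r = 2√(30545/676) ≈ 13.44.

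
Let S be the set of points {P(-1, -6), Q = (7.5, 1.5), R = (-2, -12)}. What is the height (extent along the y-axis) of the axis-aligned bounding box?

13.5

max y = 1.5, min y = -12, so height = 13.5.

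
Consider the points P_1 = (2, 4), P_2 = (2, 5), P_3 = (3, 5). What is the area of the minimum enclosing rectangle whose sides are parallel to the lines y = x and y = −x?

1

In coordinates u = x + y, v = x − y the rectangle is axis-aligned; the map (x,y)→(u,v) scales areas by 2.
u-values: 6, 7, 8; range = 8 − 6 = 2.
v-values: -2, -3, -2; range = -2 − (-3) = 1.
Area = (2 × 1) / 2 = 1.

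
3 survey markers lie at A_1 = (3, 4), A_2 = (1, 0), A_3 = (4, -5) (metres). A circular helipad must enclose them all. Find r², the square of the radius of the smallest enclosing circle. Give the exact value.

Side lengths²: A_1A_2² = 20, A_1A_3² = 82, A_2A_3² = 34.
Since A_1A_3² = 82 ≥ 34 + 20 = 54, the angle opposite A_1A_3 is not acute, so the smallest enclosing circle has A_1A_3 as diameter.
Centre = midpoint of A_1A_3 = (3.5, -0.5), r² = 82/4 = 20.5.

20.5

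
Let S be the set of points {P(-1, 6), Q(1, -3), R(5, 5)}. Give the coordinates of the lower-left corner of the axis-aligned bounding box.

x-range [-1, 5], y-range [-3, 6].
The lower-left corner is (-1, -3).

(-1, -3)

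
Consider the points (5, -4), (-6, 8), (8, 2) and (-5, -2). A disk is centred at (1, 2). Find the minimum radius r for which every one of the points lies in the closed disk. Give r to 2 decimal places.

The required radius is the distance from (1, 2) to the farthest point.
Squared distances: 52, 85, 49, 52.
Maximum is 85, attained at (-6, 8).
r = √85 ≈ 9.22.

9.22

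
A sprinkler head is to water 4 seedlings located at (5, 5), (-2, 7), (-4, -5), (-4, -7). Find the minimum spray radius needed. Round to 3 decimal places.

A smallest enclosing disk is always determined by at most three of the input points on its boundary.
The minimum enclosing circle is determined by three boundary points: (5, 5), (-2, 7), (-4, -7).
Their circumcentre is (-11/34, -13/34) with r² = 33125/578.
The farthest remaining point (-4, -5) is at distance² 20137/578 ≤ 33125/578.
r = √(33125/578) ≈ 7.570.

7.570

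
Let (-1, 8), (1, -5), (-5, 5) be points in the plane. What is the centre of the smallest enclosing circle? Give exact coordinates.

(0, 1.5)

Call the three points A, B, C in the order given.
Side lengths²: AB² = 173, AC² = 25, BC² = 136.
Since AB² = 173 ≥ 136 + 25 = 161, the angle opposite AB is not acute, so the smallest enclosing circle has AB as diameter.
Centre = midpoint of AB = (0, 1.5), r² = 173/4 = 43.25.
Centre = (0, 1.5).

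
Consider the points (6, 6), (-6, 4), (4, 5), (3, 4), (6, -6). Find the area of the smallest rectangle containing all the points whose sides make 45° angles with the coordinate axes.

In coordinates u = x + y, v = x − y the rectangle is axis-aligned; the map (x,y)→(u,v) scales areas by 2.
u-values: 12, -2, 9, 7, 0; range = 12 − (-2) = 14.
v-values: 0, -10, -1, -1, 12; range = 12 − (-10) = 22.
Area = (14 × 22) / 2 = 154.

154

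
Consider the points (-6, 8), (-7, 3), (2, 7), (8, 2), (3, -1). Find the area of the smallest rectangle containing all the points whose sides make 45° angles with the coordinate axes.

140

In coordinates u = x + y, v = x − y the rectangle is axis-aligned; the map (x,y)→(u,v) scales areas by 2.
u-values: 2, -4, 9, 10, 2; range = 10 − (-4) = 14.
v-values: -14, -10, -5, 6, 4; range = 6 − (-14) = 20.
Area = (14 × 20) / 2 = 140.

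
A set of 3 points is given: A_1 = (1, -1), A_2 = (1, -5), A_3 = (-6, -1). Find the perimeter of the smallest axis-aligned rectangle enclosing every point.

22

Width = max x − min x = 1 − (-6) = 7.
Height = max y − min y = -1 − (-5) = 4.
Perimeter = 2(7 + 4) = 22.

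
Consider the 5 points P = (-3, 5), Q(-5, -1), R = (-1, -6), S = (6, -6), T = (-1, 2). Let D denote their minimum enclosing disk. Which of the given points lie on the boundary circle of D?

P, S

The minimum enclosing circle of a finite set is fixed by two of the points (as a diameter) or three (as a circumcircle).
The farthest pair is P–S with squared distance 202. The circle on this segment as diameter has centre (1.5, -0.5) and r² = 202/4 = 50.5.
Check Q: distance² to centre = 42.5 ≤ 50.5, so it lies inside.
All remaining points lie in this disk, and no smaller disk contains both endpoints, so this is the minimum enclosing circle.
The points at distance exactly r from the centre are P, S — 2 points.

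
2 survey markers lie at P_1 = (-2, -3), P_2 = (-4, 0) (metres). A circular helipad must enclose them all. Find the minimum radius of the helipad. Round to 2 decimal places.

1.80

The smallest circle enclosing two points has them as diameter endpoints.
Centre = midpoint = (-3, -1.5); r² = |P_1P_2|²/4 = 13/4 = 3.25.
r = √(3.25) ≈ 1.80.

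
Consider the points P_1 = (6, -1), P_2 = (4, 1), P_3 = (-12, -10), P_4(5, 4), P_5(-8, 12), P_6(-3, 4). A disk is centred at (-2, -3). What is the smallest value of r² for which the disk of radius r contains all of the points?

261

The required radius is the distance from (-2, -3) to the farthest point.
Squared distances: 68, 52, 149, 98, 261, 50.
Maximum is 261, attained at P_5.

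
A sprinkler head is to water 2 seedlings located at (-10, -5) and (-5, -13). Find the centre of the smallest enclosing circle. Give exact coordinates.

The smallest circle enclosing two points has them as diameter endpoints.
Centre = midpoint = (-7.5, -9); r² = |(-10, -5)−(-5, -13)|²/4 = 89/4 = 22.25.
Centre = (-7.5, -9).

(-7.5, -9)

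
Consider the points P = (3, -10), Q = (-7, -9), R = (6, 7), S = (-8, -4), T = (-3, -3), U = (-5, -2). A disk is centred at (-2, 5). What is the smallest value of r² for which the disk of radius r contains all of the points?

The required radius is the distance from (-2, 5) to the farthest point.
Squared distances: 250, 221, 68, 117, 65, 58.
Maximum is 250, attained at P.

250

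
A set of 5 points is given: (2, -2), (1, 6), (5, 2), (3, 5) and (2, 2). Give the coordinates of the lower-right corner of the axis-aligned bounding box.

x-range [1, 5], y-range [-2, 6].
The lower-right corner is (5, -2).

(5, -2)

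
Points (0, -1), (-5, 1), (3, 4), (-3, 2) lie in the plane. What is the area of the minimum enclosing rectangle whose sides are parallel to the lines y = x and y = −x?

In coordinates u = x + y, v = x − y the rectangle is axis-aligned; the map (x,y)→(u,v) scales areas by 2.
u-values: -1, -4, 7, -1; range = 7 − (-4) = 11.
v-values: 1, -6, -1, -5; range = 1 − (-6) = 7.
Area = (11 × 7) / 2 = 38.5.

38.5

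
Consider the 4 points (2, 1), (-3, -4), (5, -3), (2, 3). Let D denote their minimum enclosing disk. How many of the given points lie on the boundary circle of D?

3

A smallest enclosing disk is always determined by at most three of the input points on its boundary.
The minimum enclosing circle is determined by three boundary points: (-3, -4), (5, -3), (2, 3).
Their circumcentre is (25/34, -47/34) with r² = 12025/578.
The farthest remaining point (2, 1) is at distance² 4205/578 ≤ 12025/578.
The points at distance exactly r from the centre are (-3, -4), (5, -3), (2, 3) — 3 points.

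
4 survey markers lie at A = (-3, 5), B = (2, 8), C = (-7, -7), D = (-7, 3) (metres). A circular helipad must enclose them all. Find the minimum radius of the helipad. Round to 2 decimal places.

8.75

The minimum enclosing circle of a finite set is fixed by two of the points (as a diameter) or three (as a circumcircle).
The farthest pair is B–C with squared distance 306. The circle on this segment as diameter has centre (-2.5, 0.5) and r² = 306/4 = 76.5.
Check A: distance² to centre = 20.5 ≤ 76.5, so it lies inside.
All remaining points lie in this disk, and no smaller disk contains both endpoints, so this is the minimum enclosing circle.
r = √(76.5) ≈ 8.75.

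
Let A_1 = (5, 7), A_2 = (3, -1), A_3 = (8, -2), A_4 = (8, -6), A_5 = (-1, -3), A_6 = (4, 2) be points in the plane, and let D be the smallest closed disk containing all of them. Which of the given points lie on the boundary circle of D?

A smallest enclosing disk is always determined by at most three of the input points on its boundary.
The minimum enclosing circle is determined by three boundary points: A_1, A_4, A_5.
Their circumcentre is (91/18, 1/6) with r² = 7565/162.
The farthest remaining point A_3 is at distance² 2165/162 ≤ 7565/162.
The points at distance exactly r from the centre are A_1, A_4, A_5 — 3 points.

A_1, A_4, A_5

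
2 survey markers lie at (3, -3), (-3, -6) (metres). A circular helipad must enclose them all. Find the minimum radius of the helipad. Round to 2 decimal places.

The smallest circle enclosing two points has them as diameter endpoints.
Centre = midpoint = (0, -4.5); r² = |(3, -3)−(-3, -6)|²/4 = 45/4 = 11.25.
r = √(11.25) ≈ 3.35.

3.35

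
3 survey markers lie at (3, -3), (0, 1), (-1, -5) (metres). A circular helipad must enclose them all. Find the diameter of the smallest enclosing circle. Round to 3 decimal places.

Call the three points A, B, C in the order given.
Side lengths²: AB² = 25, AC² = 20, BC² = 37.
Since BC² = 37 < 25 + 20 = 45, the triangle is acute, so the smallest enclosing circle is the circumcircle.
Circumcentre = (1/22, -23/11), r² = 4625/484.
Diameter = 2r = 2√(4625/484) ≈ 6.182.

6.182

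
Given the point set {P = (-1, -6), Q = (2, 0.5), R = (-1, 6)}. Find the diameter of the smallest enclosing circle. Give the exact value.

Side lengths²: PQ² = 51.25, PR² = 144, QR² = 39.25.
Since PR² = 144 ≥ 51.25 + 39.25 = 90.5, the angle opposite PR is not acute, so the smallest enclosing circle has PR as diameter.
Centre = midpoint of PR = (-1, 0), r² = 144/4 = 36.
Diameter = 2r = 2√36 = 12.

12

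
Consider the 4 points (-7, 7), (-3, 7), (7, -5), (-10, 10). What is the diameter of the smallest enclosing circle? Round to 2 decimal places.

The minimum enclosing circle of a finite set is fixed by two of the points (as a diameter) or three (as a circumcircle).
The farthest pair is (7, -5)–(-10, 10) with squared distance 514. The circle on this segment as diameter has centre (-1.5, 2.5) and r² = 514/4 = 128.5.
Check (-7, 7): distance² to centre = 50.5 ≤ 128.5, so it lies inside.
All remaining points lie in this disk, and no smaller disk contains both endpoints, so this is the minimum enclosing circle.
Diameter = 2r = 2√(128.5) ≈ 22.67.

22.67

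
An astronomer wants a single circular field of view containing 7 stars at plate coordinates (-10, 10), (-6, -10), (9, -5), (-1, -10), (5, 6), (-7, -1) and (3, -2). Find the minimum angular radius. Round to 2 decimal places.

12.20

The minimum enclosing circle is determined by three boundary points: (-10, 10), (-6, -10), (9, -5).
Their circumcentre is (-1.4375, 1.3125) with r² = 148.7890625.
The farthest remaining point (-1, -10) is at distance² 128.1640625 ≤ 148.7890625.
r = √(148.7890625) ≈ 12.20.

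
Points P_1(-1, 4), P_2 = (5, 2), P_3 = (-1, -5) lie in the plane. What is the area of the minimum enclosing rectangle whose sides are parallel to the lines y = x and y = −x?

58.5

In coordinates u = x + y, v = x − y the rectangle is axis-aligned; the map (x,y)→(u,v) scales areas by 2.
u-values: 3, 7, -6; range = 7 − (-6) = 13.
v-values: -5, 3, 4; range = 4 − (-5) = 9.
Area = (13 × 9) / 2 = 58.5.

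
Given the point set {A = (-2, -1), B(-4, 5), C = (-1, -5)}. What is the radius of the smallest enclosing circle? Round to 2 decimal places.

5.22

Side lengths²: AB² = 40, AC² = 17, BC² = 109.
Since BC² = 109 ≥ 40 + 17 = 57, the angle opposite BC is not acute, so the smallest enclosing circle has BC as diameter.
Centre = midpoint of BC = (-2.5, 0), r² = 109/4 = 27.25.
r = √(27.25) ≈ 5.22.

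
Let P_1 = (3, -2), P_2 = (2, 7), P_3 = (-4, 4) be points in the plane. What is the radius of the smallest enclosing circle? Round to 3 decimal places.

4.913

Side lengths²: P_1P_2² = 82, P_1P_3² = 85, P_2P_3² = 45.
Since P_1P_3² = 85 < 82 + 45 = 127, the triangle is acute, so the smallest enclosing circle is the circumcircle.
Circumcentre = (23/38, 87/38), r² = 17425/722.
r = √(17425/722) ≈ 4.913.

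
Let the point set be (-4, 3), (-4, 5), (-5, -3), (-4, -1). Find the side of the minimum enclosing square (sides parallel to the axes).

8

The bounding box has width 1 and height 8.
An axis-aligned square enclosing the set must have side ≥ max(width, height).
So the minimum side is max(1, 8) = 8.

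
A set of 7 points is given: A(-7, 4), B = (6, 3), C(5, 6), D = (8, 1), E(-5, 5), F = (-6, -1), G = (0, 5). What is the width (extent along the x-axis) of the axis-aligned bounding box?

max x = 8, min x = -7, so width = 15.

15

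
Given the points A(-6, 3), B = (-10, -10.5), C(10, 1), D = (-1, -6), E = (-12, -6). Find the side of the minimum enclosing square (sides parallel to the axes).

22

The bounding box has width 22 and height 13.5.
An axis-aligned square enclosing the set must have side ≥ max(width, height).
So the minimum side is max(22, 13.5) = 22.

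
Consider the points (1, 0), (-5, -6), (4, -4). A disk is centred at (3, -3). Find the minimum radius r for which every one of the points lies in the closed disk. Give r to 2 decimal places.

8.54

The required radius is the distance from (3, -3) to the farthest point.
Squared distances: 13, 73, 2.
Maximum is 73, attained at (-5, -6).
r = √73 ≈ 8.54.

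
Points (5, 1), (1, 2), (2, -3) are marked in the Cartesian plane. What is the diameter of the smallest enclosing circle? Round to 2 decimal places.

5.53

Call the three points A, B, C in the order given.
Side lengths²: AB² = 17, AC² = 25, BC² = 26.
Since BC² = 26 < 25 + 17 = 42, the triangle is acute, so the smallest enclosing circle is the circumcircle.
Circumcentre = (97/38, -11/38), r² = 5525/722.
Diameter = 2r = 2√(5525/722) ≈ 5.53.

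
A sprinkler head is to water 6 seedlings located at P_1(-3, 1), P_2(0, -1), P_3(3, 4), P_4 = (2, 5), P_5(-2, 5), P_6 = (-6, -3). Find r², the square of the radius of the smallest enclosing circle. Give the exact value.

32.5

By Welzl's lemma the MEC is supported by two points (diametrically opposite) or three points (on a circumcircle).
The farthest pair is P_3–P_6 with squared distance 130. The circle on this segment as diameter has centre (-1.5, 0.5) and r² = 130/4 = 32.5.
Check P_1: distance² to centre = 2.5 ≤ 32.5, so it lies inside.
All remaining points lie in this disk, and no smaller disk contains both endpoints, so this is the minimum enclosing circle.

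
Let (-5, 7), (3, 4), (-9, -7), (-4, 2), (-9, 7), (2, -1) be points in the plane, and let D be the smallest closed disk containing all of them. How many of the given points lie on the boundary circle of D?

The minimum enclosing circle of a finite set is fixed by two of the points (as a diameter) or three (as a circumcircle).
The minimum enclosing circle is determined by three boundary points: (3, 4), (-9, -7), (-9, 7).
Their circumcentre is (-4.375, 0) with r² = 70.390625.
The farthest remaining point (-5, 7) is at distance² 49.390625 ≤ 70.390625.
The points at distance exactly r from the centre are (3, 4), (-9, -7), (-9, 7) — 3 points.

3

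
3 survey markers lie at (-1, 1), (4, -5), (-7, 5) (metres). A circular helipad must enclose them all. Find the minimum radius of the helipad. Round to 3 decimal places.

Call the three points A, B, C in the order given.
Side lengths²: AB² = 61, AC² = 52, BC² = 221.
Since BC² = 221 ≥ 61 + 52 = 113, the angle opposite BC is not acute, so the smallest enclosing circle has BC as diameter.
Centre = midpoint of BC = (-1.5, 0), r² = 221/4 = 55.25.
r = √(55.25) ≈ 7.433.

7.433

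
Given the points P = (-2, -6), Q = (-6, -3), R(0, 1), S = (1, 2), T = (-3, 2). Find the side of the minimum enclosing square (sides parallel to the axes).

The bounding box has width 7 and height 8.
An axis-aligned square enclosing the set must have side ≥ max(width, height).
So the minimum side is max(7, 8) = 8.

8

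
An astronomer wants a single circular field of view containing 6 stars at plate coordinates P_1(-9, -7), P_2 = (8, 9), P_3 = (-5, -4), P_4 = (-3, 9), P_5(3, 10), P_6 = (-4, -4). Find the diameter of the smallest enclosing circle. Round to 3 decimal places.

23.345

The minimum enclosing circle of a finite set is fixed by two of the points (as a diameter) or three (as a circumcircle).
The farthest pair is P_1–P_2 with squared distance 545. The circle on this segment as diameter has centre (-0.5, 1) and r² = 545/4 = 136.25.
Check P_3: distance² to centre = 45.25 ≤ 136.25, so it lies inside.
All remaining points lie in this disk, and no smaller disk contains both endpoints, so this is the minimum enclosing circle.
Diameter = 2r = 2√(136.25) ≈ 23.345.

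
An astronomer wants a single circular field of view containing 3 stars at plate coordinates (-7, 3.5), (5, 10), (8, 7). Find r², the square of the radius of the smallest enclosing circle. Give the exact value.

59.3125

Call the three points A, B, C in the order given.
Side lengths²: AB² = 186.25, AC² = 237.25, BC² = 18.
Since AC² = 237.25 ≥ 186.25 + 18 = 204.25, the angle opposite AC is not acute, so the smallest enclosing circle has AC as diameter.
Centre = midpoint of AC = (0.5, 5.25), r² = 237.25/4 = 59.3125.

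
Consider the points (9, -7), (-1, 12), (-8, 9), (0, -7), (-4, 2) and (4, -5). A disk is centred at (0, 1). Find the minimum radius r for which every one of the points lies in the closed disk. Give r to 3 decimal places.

12.042

The required radius is the distance from (0, 1) to the farthest point.
Squared distances: 145, 122, 128, 64, 17, 52.
Maximum is 145, attained at (9, -7).
r = √145 ≈ 12.042.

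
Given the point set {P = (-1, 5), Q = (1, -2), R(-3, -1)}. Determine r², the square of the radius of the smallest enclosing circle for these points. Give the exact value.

Side lengths²: PQ² = 53, PR² = 40, QR² = 17.
Since PQ² = 53 < 40 + 17 = 57, the triangle is acute, so the smallest enclosing circle is the circumcircle.
Circumcentre = (-7/26, 37/26), r² = 4505/338.

4505/338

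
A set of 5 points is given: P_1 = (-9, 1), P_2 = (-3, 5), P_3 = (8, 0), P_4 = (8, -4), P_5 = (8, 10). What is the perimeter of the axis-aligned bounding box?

62

Width = max x − min x = 8 − (-9) = 17.
Height = max y − min y = 10 − (-4) = 14.
Perimeter = 2(17 + 14) = 62.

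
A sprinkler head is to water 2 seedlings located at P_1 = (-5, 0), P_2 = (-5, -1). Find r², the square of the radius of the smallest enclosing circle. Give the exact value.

The smallest circle enclosing two points has them as diameter endpoints.
Centre = midpoint = (-5, -0.5); r² = |P_1P_2|²/4 = 1/4 = 0.25.

0.25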